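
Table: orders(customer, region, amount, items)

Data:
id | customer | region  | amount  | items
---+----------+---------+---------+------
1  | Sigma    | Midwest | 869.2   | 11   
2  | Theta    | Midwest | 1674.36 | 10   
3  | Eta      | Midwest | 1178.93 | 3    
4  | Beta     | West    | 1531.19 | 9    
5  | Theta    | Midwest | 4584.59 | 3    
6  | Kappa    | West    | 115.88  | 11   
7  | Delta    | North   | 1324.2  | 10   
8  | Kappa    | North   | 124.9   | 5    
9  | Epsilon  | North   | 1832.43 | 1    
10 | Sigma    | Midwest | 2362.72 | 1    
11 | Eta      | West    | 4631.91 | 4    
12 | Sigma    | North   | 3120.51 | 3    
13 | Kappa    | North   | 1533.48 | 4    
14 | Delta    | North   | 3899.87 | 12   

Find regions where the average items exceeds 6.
SELECT region, AVG(items)
FROM orders
GROUP BY region
HAVING AVG(items) > 6

Result:
  West: avg=8.00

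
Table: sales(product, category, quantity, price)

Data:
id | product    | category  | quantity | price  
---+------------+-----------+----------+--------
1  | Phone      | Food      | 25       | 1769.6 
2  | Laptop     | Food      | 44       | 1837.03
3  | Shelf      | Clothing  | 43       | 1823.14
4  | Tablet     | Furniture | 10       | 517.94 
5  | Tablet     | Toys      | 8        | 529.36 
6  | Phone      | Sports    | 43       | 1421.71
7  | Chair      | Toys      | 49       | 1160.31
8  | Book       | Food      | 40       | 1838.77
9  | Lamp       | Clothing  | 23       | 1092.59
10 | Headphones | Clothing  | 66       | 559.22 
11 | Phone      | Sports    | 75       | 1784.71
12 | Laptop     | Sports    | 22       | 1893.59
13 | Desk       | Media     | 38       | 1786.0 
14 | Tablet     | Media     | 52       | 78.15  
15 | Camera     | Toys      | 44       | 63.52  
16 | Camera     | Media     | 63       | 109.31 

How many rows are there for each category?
SELECT category, COUNT(*) as count
FROM sales
GROUP BY category

Result:
  Clothing: 3
  Food: 3
  Furniture: 1
  Media: 3
  Sports: 3
  Toys: 3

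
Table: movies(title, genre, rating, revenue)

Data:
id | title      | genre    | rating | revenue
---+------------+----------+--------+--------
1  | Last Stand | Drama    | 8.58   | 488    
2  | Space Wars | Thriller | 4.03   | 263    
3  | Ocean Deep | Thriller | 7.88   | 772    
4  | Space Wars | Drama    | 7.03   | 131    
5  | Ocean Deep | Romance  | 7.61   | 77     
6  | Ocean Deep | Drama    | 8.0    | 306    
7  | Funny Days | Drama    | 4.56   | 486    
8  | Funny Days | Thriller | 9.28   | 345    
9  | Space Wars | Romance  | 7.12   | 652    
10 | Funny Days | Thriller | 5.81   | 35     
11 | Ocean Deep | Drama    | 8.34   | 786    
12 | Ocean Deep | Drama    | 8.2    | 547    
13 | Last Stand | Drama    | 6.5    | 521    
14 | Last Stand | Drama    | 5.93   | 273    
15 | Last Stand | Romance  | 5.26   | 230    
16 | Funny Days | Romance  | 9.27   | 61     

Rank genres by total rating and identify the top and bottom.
SELECT genre, SUM(rating)
FROM movies
GROUP BY genre
ORDER BY SUM(rating)

All groups:
  Thriller: 27.00
  Romance: 29.26
  Drama: 57.14

Highest: Drama (57.14)
Lowest: Thriller (27.00)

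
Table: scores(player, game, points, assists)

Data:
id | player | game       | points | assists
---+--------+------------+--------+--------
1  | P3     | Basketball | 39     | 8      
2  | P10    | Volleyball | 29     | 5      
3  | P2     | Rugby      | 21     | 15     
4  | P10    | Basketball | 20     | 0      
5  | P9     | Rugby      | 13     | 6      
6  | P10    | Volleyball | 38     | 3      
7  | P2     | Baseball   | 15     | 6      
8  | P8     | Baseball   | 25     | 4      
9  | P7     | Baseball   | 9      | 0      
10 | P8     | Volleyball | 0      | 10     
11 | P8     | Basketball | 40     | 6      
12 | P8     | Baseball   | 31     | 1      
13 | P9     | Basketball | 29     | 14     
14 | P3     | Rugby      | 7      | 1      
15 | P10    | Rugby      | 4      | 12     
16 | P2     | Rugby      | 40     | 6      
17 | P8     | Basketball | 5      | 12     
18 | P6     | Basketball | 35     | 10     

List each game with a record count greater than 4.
SELECT game, COUNT(*) as cnt
FROM scores
GROUP BY game
HAVING COUNT(*) > 4

Result:
  Basketball: 6
  Rugby: 5

Note: HAVING filters groups after aggregation, WHERE filters rows before.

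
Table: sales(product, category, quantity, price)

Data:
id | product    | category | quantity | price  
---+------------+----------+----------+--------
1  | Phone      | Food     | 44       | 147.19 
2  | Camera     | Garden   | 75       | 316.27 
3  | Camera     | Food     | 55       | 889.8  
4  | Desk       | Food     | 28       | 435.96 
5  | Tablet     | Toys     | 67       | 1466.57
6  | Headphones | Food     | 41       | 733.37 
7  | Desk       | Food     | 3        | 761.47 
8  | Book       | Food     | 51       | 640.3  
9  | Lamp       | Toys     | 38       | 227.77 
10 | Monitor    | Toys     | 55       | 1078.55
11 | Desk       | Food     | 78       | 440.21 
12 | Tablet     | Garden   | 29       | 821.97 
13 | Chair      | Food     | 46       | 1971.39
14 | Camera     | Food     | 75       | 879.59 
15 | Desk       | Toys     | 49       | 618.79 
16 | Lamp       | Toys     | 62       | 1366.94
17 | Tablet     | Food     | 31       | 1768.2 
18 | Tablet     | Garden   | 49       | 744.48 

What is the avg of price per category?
SELECT category, AVG(price) as result
FROM sales
GROUP BY category

Result:
  Food: 866.75
  Garden: 627.57
  Toys: 951.72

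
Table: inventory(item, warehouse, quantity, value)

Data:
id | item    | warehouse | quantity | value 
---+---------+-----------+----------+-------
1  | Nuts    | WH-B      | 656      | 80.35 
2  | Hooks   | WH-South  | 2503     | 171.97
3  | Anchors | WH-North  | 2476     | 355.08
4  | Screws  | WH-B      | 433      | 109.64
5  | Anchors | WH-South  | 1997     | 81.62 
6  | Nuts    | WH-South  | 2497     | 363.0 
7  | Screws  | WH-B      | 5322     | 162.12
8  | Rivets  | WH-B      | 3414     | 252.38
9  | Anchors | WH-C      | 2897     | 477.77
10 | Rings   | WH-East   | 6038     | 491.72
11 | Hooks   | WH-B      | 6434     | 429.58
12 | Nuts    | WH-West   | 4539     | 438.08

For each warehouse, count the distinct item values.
SELECT warehouse, COUNT(DISTINCT item)
FROM inventory
GROUP BY warehouse

Result:
  WH-B: 4 distinct
  WH-C: 1 distinct
  WH-East: 1 distinct
  WH-North: 1 distinct
  WH-South: 3 distinct
  WH-West: 1 distinct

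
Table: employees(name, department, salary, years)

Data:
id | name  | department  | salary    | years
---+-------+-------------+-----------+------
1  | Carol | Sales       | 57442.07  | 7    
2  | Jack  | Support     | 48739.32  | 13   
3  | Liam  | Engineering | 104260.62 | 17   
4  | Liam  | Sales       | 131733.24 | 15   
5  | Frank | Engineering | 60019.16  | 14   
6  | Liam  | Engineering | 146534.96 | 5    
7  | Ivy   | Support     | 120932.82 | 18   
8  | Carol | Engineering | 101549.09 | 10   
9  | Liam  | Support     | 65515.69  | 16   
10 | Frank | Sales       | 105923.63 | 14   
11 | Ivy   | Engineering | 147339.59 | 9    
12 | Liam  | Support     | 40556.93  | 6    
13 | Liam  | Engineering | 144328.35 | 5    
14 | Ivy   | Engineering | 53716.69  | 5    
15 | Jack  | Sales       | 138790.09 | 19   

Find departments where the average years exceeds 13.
SELECT department, AVG(years)
FROM employees
GROUP BY department
HAVING AVG(years) > 13

Result:
  Sales: avg=13.75
  Support: avg=13.25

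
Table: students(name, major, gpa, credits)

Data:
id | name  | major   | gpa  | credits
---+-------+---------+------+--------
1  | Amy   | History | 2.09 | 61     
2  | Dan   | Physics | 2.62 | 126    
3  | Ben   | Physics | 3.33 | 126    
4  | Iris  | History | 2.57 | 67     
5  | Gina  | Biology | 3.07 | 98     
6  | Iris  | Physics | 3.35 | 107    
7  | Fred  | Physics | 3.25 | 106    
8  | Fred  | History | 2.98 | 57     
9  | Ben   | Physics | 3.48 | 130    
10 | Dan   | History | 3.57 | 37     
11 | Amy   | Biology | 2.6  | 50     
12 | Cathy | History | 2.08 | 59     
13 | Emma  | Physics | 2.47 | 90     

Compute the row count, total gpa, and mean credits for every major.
SELECT major,
       COUNT(*) as cnt,
       SUM(gpa) as total_gpa,
       AVG(credits) as avg_credits
FROM students
GROUP BY major

Result:
  Biology: 2 records, 5.67 total gpa, 74.00 avg credits
  History: 5 records, 13.29 total gpa, 56.20 avg credits
  Physics: 6 records, 18.50 total gpa, 114.17 avg credits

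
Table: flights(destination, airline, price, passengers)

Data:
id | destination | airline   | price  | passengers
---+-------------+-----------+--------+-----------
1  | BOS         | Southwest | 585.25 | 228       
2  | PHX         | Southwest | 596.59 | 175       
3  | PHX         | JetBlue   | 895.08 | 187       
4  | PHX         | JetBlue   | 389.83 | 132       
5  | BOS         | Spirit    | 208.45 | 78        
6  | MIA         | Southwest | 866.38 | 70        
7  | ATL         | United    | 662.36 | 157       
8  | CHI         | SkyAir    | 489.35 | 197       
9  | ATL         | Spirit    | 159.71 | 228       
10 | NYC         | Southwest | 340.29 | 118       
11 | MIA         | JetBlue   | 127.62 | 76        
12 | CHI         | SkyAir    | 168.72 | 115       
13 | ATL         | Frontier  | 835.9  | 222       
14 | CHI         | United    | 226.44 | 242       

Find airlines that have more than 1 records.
SELECT airline, COUNT(*) as cnt
FROM flights
GROUP BY airline
HAVING COUNT(*) > 1

Result:
  JetBlue: 3
  SkyAir: 2
  Southwest: 4
  Spirit: 2
  United: 2

Note: HAVING filters groups after aggregation, WHERE filters rows before.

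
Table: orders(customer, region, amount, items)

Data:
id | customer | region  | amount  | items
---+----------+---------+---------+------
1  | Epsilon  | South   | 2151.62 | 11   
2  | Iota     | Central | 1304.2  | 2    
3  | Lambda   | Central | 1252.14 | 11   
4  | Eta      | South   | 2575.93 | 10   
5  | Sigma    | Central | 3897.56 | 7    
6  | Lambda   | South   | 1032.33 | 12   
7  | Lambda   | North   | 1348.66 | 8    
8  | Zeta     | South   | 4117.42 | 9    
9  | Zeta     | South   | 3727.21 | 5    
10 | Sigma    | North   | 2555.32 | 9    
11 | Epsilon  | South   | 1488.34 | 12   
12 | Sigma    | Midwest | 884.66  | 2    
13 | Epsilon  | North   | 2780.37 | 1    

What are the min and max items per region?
SELECT region, MIN(items), MAX(items)
FROM orders
GROUP BY region

Result:
  Central: min=2, max=11
  Midwest: min=2, max=2
  North: min=1, max=9
  South: min=5, max=12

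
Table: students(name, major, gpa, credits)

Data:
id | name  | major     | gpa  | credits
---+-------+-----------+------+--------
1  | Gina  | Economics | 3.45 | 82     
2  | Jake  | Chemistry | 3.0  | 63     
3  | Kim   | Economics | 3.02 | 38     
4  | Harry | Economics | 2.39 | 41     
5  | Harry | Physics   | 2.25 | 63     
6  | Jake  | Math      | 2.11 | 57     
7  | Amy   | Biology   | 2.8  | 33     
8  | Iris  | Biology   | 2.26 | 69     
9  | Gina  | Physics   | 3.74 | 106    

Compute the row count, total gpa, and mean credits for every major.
SELECT major,
       COUNT(*) as cnt,
       SUM(gpa) as total_gpa,
       AVG(credits) as avg_credits
FROM students
GROUP BY major

Result:
  Biology: 2 records, 5.06 total gpa, 51.00 avg credits
  Chemistry: 1 records, 3.00 total gpa, 63.00 avg credits
  Economics: 3 records, 8.86 total gpa, 53.67 avg credits
  Math: 1 records, 2.11 total gpa, 57.00 avg credits
  Physics: 2 records, 5.99 total gpa, 84.50 avg credits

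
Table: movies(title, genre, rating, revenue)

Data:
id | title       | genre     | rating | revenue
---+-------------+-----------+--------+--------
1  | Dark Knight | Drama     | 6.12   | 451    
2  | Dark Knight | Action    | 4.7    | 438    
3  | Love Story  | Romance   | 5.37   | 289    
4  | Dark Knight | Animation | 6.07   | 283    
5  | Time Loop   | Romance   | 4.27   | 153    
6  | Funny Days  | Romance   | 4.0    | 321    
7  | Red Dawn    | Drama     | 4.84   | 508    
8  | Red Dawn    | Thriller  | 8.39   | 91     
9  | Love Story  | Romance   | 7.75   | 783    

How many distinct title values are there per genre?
SELECT genre, COUNT(DISTINCT title)
FROM movies
GROUP BY genre

Result:
  Action: 1 distinct
  Animation: 1 distinct
  Drama: 2 distinct
  Romance: 3 distinct
  Thriller: 1 distinct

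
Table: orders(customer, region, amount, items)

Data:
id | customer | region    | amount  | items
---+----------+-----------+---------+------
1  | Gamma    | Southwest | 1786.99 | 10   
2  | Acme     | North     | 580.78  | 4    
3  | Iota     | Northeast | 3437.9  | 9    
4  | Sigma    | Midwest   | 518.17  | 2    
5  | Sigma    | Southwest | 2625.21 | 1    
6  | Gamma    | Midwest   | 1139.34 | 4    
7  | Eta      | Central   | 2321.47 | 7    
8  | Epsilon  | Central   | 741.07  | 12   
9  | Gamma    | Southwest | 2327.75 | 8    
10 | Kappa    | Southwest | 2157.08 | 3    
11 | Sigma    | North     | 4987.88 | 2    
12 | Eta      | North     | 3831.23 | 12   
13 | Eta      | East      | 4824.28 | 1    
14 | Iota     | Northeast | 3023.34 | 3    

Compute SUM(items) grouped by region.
SELECT region, SUM(items) as result
FROM orders
GROUP BY region

Result:
  Central: 19
  East: 1
  Midwest: 6
  North: 18
  Northeast: 12
  Southwest: 22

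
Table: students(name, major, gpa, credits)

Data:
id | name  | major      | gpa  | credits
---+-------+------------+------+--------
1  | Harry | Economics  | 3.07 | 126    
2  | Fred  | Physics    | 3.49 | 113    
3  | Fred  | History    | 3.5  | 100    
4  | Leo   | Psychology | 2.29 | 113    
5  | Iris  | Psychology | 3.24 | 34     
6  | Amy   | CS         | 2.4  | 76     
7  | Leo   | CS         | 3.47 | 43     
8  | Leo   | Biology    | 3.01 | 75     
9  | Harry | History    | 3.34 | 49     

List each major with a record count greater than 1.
SELECT major, COUNT(*) as cnt
FROM students
GROUP BY major
HAVING COUNT(*) > 1

Result:
  CS: 2
  History: 2
  Psychology: 2

Note: HAVING filters groups after aggregation, WHERE filters rows before.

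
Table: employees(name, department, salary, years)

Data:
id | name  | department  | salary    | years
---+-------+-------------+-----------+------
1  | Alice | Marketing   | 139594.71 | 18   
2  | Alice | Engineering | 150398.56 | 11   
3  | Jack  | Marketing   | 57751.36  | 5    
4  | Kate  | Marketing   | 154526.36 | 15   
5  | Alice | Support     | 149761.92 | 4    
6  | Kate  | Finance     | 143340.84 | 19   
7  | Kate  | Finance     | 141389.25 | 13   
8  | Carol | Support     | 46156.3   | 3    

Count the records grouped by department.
SELECT department, COUNT(*) as count
FROM employees
GROUP BY department

Result:
  Engineering: 1
  Finance: 2
  Marketing: 3
  Support: 2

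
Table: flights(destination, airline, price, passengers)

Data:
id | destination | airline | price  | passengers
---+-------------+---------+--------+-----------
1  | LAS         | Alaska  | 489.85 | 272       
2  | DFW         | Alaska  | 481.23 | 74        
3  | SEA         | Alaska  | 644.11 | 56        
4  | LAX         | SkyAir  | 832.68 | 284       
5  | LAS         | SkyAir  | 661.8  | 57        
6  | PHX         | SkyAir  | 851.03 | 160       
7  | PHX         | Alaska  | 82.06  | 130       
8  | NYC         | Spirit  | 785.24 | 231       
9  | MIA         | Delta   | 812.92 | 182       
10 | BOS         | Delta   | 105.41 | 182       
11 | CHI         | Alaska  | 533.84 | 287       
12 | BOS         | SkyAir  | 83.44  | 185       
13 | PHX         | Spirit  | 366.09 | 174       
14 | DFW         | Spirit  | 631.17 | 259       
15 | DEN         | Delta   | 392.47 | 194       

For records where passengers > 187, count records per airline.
SELECT airline, COUNT(*)
FROM flights
WHERE passengers > 187
GROUP BY airline

Note: WHERE filters rows before grouping.

Result:
  Alaska: 2
  Delta: 1
  SkyAir: 1
  Spirit: 2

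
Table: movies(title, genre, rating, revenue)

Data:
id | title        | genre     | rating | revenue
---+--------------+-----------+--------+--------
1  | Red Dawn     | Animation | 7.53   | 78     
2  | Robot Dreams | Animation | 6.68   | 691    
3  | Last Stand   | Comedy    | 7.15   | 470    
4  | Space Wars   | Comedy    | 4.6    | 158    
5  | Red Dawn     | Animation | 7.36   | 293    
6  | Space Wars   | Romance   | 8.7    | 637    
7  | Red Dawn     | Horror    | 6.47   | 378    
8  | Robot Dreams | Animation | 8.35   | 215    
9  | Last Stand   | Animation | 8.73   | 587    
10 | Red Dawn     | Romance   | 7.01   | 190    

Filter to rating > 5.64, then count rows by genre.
SELECT genre, COUNT(*)
FROM movies
WHERE rating > 5.64
GROUP BY genre

Note: WHERE filters rows before grouping.

Result:
  Animation: 5
  Comedy: 1
  Horror: 1
  Romance: 2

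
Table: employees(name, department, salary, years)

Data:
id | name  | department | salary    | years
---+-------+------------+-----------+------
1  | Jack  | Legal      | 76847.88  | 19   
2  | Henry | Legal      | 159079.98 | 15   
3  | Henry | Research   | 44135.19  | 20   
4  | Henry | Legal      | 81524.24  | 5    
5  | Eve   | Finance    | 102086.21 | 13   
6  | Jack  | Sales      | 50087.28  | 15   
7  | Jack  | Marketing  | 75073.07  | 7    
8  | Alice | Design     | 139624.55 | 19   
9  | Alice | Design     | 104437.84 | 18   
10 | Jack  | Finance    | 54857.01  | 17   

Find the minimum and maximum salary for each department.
SELECT department, MIN(salary), MAX(salary)
FROM employees
GROUP BY department

Result:
  Design: min=104437.84, max=139624.55
  Finance: min=54857.01, max=102086.21
  Legal: min=76847.88, max=159079.98
  Marketing: min=75073.07, max=75073.07
  Research: min=44135.19, max=44135.19
  Sales: min=50087.28, max=50087.28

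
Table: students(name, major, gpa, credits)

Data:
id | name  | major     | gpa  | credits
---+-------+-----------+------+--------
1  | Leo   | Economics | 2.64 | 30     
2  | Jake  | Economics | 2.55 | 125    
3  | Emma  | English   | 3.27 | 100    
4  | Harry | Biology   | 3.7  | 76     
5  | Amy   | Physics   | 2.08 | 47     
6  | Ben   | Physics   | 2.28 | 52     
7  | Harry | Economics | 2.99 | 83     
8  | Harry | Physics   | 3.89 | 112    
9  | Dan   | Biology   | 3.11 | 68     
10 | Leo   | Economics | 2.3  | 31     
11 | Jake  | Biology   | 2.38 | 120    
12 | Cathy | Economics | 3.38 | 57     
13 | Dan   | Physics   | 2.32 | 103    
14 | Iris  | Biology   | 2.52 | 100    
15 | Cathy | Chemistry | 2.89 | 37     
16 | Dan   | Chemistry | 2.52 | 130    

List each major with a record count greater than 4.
SELECT major, COUNT(*) as cnt
FROM students
GROUP BY major
HAVING COUNT(*) > 4

Result:
  Economics: 5

Note: HAVING filters groups after aggregation, WHERE filters rows before.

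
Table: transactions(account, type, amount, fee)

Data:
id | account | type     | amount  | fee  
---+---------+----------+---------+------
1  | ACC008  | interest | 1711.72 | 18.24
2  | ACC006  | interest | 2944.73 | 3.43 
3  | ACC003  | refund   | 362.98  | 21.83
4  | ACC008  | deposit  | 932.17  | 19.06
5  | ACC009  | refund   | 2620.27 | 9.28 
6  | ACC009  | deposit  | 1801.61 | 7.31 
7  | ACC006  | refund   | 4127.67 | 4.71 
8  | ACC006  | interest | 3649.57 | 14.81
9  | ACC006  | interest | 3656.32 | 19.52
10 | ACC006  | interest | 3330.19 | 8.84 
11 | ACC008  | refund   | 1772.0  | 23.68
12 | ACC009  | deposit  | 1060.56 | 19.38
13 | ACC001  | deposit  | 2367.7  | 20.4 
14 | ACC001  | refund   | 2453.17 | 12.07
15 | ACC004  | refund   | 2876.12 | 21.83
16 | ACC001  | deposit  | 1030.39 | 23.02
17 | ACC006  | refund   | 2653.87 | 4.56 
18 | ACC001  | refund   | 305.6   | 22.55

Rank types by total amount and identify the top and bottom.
SELECT type, SUM(amount)
FROM transactions
GROUP BY type
ORDER BY SUM(amount)

All groups:
  deposit: 7192.43
  interest: 15292.53
  refund: 17171.68

Highest: refund (17171.68)
Lowest: deposit (7192.43)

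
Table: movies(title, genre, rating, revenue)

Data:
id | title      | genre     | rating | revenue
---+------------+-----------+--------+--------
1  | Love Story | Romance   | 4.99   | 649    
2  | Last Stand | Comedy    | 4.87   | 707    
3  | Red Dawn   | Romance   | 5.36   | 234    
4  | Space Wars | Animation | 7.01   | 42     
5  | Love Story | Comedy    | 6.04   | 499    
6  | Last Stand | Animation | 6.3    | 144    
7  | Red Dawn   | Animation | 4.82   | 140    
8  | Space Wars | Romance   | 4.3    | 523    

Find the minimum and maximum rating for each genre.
SELECT genre, MIN(rating), MAX(rating)
FROM movies
GROUP BY genre

Result:
  Animation: min=4.82, max=7.01
  Comedy: min=4.87, max=6.04
  Romance: min=4.30, max=5.36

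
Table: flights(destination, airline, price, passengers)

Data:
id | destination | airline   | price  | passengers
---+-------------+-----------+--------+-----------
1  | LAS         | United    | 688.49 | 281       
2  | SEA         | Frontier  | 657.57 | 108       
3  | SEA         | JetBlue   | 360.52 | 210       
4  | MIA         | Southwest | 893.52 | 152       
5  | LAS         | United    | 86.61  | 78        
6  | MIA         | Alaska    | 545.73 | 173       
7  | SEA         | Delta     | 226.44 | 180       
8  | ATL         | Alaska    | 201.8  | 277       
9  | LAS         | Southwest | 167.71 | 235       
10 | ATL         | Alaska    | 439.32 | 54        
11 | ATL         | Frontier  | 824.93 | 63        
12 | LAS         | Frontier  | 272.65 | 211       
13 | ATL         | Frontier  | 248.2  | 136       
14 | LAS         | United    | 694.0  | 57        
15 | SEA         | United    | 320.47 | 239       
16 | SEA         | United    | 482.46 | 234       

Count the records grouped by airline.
SELECT airline, COUNT(*) as count
FROM flights
GROUP BY airline

Result:
  Alaska: 3
  Delta: 1
  Frontier: 4
  JetBlue: 1
  Southwest: 2
  United: 5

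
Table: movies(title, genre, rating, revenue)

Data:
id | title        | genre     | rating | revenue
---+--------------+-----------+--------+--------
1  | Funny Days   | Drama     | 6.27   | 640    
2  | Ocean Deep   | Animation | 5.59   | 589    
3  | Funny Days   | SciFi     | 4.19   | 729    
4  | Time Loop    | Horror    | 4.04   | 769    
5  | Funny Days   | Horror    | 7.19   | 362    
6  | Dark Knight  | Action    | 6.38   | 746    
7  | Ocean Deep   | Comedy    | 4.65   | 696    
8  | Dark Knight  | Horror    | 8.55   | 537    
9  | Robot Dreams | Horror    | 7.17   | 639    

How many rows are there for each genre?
SELECT genre, COUNT(*) as count
FROM movies
GROUP BY genre

Result:
  Action: 1
  Animation: 1
  Comedy: 1
  Drama: 1
  Horror: 4
  SciFi: 1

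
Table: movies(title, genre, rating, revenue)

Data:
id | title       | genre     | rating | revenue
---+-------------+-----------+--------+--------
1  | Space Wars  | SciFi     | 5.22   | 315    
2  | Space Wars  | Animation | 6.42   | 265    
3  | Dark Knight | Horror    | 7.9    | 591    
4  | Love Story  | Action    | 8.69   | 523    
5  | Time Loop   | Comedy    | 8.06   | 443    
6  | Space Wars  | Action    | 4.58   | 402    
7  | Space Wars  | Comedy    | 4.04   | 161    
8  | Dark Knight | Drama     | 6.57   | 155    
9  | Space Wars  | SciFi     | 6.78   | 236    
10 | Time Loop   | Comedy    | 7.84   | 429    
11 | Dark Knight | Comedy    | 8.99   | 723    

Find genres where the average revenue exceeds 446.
SELECT genre, AVG(revenue)
FROM movies
GROUP BY genre
HAVING AVG(revenue) > 446

Result:
  Action: avg=462.50
  Horror: avg=591.00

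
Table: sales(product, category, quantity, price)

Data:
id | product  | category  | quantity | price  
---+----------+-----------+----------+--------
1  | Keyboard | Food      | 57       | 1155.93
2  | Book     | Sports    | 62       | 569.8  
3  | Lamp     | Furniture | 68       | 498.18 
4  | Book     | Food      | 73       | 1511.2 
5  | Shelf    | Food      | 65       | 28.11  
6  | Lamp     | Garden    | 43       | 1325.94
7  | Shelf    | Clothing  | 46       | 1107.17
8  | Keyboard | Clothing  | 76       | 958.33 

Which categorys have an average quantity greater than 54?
SELECT category, AVG(quantity)
FROM sales
GROUP BY category
HAVING AVG(quantity) > 54

Result:
  Clothing: avg=61.00
  Food: avg=65.00
  Furniture: avg=68.00
  Sports: avg=62.00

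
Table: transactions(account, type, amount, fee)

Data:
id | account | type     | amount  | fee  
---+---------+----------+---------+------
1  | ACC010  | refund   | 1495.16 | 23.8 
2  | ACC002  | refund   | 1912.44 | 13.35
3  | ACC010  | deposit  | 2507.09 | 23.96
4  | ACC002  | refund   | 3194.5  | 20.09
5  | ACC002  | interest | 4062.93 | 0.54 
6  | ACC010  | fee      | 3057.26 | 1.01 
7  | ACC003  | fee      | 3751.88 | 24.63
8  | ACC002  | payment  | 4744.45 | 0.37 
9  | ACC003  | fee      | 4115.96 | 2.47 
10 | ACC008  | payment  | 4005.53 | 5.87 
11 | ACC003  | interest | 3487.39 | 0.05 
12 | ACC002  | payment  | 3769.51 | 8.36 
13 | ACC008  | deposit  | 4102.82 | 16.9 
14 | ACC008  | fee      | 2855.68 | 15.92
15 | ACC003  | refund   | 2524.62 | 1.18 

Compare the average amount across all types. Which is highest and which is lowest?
SELECT type, AVG(amount)
FROM transactions
GROUP BY type
ORDER BY AVG(amount)

All groups:
  refund: 2281.68
  deposit: 3304.96
  fee: 3445.20
  interest: 3775.16
  payment: 4173.16

Highest: payment (4173.16)
Lowest: refund (2281.68)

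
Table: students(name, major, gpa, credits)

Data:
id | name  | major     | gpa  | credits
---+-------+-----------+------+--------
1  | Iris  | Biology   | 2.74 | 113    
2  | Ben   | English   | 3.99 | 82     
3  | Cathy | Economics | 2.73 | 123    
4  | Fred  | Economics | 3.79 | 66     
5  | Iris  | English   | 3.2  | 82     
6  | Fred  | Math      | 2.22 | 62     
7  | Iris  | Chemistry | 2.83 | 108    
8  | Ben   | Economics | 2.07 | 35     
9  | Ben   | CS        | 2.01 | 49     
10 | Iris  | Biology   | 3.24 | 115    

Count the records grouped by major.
SELECT major, COUNT(*) as count
FROM students
GROUP BY major

Result:
  Biology: 2
  CS: 1
  Chemistry: 1
  Economics: 3
  English: 2
  Math: 1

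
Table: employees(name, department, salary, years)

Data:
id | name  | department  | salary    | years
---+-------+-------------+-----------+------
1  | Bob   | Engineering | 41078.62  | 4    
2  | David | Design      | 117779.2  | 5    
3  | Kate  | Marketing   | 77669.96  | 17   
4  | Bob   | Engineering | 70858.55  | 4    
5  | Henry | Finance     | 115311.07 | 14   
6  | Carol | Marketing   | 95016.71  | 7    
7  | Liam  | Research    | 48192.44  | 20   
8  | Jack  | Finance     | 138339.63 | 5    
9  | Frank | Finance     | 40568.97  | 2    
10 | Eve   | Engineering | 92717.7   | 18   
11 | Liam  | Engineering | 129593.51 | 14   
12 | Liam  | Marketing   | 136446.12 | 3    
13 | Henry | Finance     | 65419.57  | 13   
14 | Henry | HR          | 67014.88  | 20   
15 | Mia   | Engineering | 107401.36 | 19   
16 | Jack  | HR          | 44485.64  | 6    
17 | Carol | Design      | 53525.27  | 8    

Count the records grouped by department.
SELECT department, COUNT(*) as count
FROM employees
GROUP BY department

Result:
  Design: 2
  Engineering: 5
  Finance: 4
  HR: 2
  Marketing: 3
  Research: 1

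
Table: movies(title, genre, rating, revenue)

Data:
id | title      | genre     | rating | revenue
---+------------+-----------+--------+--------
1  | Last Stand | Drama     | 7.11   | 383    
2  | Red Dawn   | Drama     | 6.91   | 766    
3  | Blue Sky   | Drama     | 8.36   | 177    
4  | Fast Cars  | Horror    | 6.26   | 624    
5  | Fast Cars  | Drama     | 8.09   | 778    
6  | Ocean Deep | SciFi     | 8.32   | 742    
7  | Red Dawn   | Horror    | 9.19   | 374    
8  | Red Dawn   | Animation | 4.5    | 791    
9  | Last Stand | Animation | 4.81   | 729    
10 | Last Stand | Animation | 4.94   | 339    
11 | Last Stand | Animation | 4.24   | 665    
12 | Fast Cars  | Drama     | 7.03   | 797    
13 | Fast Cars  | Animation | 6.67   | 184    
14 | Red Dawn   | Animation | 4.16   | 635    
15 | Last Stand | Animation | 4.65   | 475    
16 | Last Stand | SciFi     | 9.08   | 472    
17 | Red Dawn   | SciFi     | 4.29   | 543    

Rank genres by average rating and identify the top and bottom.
SELECT genre, AVG(rating)
FROM movies
GROUP BY genre
ORDER BY AVG(rating)

All groups:
  Animation: 4.85
  SciFi: 7.23
  Drama: 7.50
  Horror: 7.73

Highest: Horror (7.73)
Lowest: Animation (4.85)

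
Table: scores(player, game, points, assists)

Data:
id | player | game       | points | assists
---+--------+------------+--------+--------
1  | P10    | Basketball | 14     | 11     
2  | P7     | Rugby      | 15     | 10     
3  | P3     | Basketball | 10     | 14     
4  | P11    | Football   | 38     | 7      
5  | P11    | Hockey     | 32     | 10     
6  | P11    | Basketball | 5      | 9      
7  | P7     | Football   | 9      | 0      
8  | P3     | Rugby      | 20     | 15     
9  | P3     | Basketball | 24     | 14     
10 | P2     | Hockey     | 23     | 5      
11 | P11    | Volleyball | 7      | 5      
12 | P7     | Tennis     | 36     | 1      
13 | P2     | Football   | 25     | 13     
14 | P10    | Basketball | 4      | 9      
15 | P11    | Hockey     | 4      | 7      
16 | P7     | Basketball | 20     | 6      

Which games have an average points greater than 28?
SELECT game, AVG(points)
FROM scores
GROUP BY game
HAVING AVG(points) > 28

Result:
  Tennis: avg=36.00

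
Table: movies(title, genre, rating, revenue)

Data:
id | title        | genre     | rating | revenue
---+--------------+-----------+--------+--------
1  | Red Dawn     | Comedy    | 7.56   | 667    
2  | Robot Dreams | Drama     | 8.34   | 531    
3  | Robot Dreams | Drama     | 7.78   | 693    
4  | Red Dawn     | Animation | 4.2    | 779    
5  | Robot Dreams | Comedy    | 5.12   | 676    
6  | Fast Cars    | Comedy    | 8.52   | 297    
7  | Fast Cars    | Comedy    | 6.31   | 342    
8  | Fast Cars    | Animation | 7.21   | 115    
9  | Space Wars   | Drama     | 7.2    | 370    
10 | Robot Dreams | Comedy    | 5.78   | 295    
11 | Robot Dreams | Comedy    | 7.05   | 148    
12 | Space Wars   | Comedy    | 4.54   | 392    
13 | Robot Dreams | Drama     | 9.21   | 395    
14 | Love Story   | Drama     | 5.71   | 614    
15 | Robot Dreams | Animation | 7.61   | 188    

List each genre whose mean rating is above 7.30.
SELECT genre, AVG(rating)
FROM movies
GROUP BY genre
HAVING AVG(rating) > 7.30

Result:
  Drama: avg=7.65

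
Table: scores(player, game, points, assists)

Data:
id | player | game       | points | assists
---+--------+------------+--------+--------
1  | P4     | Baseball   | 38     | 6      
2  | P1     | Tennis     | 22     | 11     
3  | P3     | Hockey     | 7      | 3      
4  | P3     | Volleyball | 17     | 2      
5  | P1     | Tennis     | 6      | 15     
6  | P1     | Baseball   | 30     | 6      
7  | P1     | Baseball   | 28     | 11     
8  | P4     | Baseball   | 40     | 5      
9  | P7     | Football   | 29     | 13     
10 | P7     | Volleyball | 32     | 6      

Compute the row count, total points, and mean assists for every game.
SELECT game,
       COUNT(*) as cnt,
       SUM(points) as total_points,
       AVG(assists) as avg_assists
FROM scores
GROUP BY game

Result:
  Baseball: 4 records, 136 total points, 7.00 avg assists
  Football: 1 records, 29 total points, 13.00 avg assists
  Hockey: 1 records, 7 total points, 3.00 avg assists
  Tennis: 2 records, 28 total points, 13.00 avg assists
  Volleyball: 2 records, 49 total points, 4.00 avg assists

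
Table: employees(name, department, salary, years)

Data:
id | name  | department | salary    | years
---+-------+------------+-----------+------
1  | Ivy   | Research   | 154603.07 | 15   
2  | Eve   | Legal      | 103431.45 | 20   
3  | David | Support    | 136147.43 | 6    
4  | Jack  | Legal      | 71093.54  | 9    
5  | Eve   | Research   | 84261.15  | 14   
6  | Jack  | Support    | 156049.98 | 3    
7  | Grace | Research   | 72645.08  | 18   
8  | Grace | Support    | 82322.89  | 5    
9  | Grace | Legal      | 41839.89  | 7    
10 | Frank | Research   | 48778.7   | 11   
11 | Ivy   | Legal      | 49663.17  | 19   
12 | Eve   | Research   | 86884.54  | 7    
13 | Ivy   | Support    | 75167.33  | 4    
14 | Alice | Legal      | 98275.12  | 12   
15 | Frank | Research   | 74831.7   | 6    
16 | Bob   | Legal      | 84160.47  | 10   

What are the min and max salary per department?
SELECT department, MIN(salary), MAX(salary)
FROM employees
GROUP BY department

Result:
  Legal: min=41839.89, max=103431.45
  Research: min=48778.70, max=154603.07
  Support: min=75167.33, max=156049.98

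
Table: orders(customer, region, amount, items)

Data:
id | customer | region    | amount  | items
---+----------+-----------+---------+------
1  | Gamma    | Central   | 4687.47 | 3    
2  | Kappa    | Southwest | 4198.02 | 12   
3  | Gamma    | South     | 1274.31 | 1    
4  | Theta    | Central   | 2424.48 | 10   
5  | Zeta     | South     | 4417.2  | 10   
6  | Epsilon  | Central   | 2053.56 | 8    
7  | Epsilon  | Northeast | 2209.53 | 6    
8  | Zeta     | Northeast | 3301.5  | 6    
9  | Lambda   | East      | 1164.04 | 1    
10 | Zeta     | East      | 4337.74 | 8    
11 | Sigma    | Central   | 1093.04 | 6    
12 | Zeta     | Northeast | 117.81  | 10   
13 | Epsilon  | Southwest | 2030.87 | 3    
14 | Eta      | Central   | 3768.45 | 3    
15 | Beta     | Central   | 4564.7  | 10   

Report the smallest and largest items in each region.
SELECT region, MIN(items), MAX(items)
FROM orders
GROUP BY region

Result:
  Central: min=3, max=10
  East: min=1, max=8
  Northeast: min=6, max=10
  South: min=1, max=10
  Southwest: min=3, max=12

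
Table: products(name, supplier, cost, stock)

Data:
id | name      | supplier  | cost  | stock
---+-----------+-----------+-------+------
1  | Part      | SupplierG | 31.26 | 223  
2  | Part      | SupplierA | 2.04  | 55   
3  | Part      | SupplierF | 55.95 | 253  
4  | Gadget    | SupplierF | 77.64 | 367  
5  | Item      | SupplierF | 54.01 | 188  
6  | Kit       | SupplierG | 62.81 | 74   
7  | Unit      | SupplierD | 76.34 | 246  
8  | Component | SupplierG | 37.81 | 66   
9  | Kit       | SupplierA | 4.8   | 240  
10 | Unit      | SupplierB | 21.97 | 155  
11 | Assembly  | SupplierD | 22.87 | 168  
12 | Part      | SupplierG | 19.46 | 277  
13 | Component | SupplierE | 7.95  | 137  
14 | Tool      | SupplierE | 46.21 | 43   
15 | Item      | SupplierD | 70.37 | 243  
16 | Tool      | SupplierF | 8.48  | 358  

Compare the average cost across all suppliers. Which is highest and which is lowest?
SELECT supplier, AVG(cost)
FROM products
GROUP BY supplier
ORDER BY AVG(cost)

All groups:
  SupplierA: 3.42
  SupplierB: 21.97
  SupplierE: 27.08
  SupplierG: 37.84
  SupplierF: 49.02
  SupplierD: 56.53

Highest: SupplierD (56.53)
Lowest: SupplierA (3.42)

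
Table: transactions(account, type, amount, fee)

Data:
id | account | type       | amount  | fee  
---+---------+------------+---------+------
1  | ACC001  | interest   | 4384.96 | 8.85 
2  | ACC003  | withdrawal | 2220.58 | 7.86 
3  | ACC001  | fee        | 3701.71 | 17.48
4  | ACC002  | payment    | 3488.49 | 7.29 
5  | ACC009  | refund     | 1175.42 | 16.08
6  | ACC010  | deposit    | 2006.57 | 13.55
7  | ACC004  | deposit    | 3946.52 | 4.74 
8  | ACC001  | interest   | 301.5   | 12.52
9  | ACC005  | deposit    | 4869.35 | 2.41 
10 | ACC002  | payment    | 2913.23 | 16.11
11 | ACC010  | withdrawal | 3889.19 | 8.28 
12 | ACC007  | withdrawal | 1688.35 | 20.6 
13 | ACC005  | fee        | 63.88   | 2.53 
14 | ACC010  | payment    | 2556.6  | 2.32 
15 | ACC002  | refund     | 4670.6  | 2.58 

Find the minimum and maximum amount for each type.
SELECT type, MIN(amount), MAX(amount)
FROM transactions
GROUP BY type

Result:
  deposit: min=2006.57, max=4869.35
  fee: min=63.88, max=3701.71
  interest: min=301.50, max=4384.96
  payment: min=2556.60, max=3488.49
  refund: min=1175.42, max=4670.60
  withdrawal: min=1688.35, max=3889.19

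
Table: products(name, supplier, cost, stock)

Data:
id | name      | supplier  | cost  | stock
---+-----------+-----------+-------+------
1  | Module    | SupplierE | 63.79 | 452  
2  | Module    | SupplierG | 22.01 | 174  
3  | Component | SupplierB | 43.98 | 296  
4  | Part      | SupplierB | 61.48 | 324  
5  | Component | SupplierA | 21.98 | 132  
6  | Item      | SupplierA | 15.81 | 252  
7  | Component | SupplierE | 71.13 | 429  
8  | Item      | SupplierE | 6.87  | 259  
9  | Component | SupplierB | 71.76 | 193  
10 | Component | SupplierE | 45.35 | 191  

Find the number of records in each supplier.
SELECT supplier, COUNT(*) as count
FROM products
GROUP BY supplier

Result:
  SupplierA: 2
  SupplierB: 3
  SupplierE: 4
  SupplierG: 1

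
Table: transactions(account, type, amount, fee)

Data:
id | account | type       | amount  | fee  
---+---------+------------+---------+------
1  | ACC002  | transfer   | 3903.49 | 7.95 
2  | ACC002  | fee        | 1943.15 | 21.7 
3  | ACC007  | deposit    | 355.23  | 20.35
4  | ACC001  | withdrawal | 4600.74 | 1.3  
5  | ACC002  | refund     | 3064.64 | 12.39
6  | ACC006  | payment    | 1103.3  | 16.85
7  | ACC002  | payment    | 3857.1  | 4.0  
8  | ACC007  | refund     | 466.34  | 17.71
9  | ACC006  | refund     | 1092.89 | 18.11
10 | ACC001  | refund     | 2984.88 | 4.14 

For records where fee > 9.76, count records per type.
SELECT type, COUNT(*)
FROM transactions
WHERE fee > 9.76
GROUP BY type

Note: WHERE filters rows before grouping.

Result:
  deposit: 1
  fee: 1
  payment: 1
  refund: 3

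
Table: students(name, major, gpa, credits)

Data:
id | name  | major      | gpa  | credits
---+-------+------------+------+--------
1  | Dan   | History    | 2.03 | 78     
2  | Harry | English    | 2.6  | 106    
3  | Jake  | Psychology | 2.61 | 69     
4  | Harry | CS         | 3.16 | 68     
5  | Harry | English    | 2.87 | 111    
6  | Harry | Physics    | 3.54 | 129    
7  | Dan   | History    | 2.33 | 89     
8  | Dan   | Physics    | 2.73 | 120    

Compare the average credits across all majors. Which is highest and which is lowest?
SELECT major, AVG(credits)
FROM students
GROUP BY major
ORDER BY AVG(credits)

All groups:
  CS: 68.00
  Psychology: 69.00
  History: 83.50
  English: 108.50
  Physics: 124.50

Highest: Physics (124.50)
Lowest: CS (68.00)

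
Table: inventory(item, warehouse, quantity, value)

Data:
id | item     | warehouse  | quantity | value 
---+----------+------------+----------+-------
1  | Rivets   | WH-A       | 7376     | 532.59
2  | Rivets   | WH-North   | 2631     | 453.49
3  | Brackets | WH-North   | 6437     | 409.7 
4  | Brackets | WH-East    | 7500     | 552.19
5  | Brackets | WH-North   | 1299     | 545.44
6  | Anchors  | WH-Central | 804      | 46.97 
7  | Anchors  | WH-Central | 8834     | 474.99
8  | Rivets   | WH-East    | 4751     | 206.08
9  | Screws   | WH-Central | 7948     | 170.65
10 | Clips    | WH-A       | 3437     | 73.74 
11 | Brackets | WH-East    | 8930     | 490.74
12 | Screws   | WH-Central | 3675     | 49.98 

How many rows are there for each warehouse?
SELECT warehouse, COUNT(*) as count
FROM inventory
GROUP BY warehouse

Result:
  WH-A: 2
  WH-Central: 4
  WH-East: 3
  WH-North: 3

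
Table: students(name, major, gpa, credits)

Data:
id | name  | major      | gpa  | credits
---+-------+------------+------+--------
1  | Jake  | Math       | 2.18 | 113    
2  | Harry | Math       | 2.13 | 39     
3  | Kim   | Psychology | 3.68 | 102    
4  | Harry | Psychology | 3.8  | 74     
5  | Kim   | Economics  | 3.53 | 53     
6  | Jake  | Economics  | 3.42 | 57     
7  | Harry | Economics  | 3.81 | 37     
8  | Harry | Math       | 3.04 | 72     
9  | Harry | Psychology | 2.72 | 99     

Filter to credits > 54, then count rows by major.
SELECT major, COUNT(*)
FROM students
WHERE credits > 54
GROUP BY major

Note: WHERE filters rows before grouping.

Result:
  Economics: 1
  Math: 2
  Psychology: 3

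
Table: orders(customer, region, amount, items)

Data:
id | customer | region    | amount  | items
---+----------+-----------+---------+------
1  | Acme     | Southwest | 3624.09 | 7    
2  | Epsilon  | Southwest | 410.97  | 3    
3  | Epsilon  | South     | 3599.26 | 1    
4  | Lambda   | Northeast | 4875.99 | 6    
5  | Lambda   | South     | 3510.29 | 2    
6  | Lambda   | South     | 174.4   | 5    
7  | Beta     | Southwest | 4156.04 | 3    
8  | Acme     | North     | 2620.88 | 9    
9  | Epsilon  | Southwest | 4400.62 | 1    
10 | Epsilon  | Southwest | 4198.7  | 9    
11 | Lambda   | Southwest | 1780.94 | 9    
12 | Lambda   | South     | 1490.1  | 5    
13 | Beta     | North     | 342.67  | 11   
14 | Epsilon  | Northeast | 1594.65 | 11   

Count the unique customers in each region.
SELECT region, COUNT(DISTINCT customer)
FROM orders
GROUP BY region

Result:
  North: 2 distinct
  Northeast: 2 distinct
  South: 2 distinct
  Southwest: 4 distinct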